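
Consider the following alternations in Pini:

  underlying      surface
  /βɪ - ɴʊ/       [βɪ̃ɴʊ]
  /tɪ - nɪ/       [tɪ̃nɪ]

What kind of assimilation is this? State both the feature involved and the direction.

The vowel /ɪ/ surfaces as nasalised [ɪ̃] next to the following nasal /ɴ/ — it has acquired the [+nasal] feature of its neighbour.
The other form shows the same pattern: /ɪ/ → [ɪ̃] before /n/ — each time a vowel is nasalised next to a following nasal.
Because the conditioning nasal is to the right of the vowel that changes, the process is regressive (anticipatory).

regressive nasality assimilation (vowel nasalisation)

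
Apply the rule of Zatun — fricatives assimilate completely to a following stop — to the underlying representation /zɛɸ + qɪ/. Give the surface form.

[zɛqqɪ]

/ɸ/ is the segment targeted by the rule; it sits immediately before /q/, so it assimilates completely and surfaces as [q].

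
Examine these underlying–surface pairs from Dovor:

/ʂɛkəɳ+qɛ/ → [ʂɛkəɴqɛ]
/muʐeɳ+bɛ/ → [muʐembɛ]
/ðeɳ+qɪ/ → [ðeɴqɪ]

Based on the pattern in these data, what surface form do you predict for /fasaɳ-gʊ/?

The data show regressive place assimilation: /ɳ/ → [ɴ] before /q/; /ɳ/ → [m] before /b/. In each pair only place changes, matching the following consonant, while manner and voice stay constant.
The rule targets /ɳ/ (voiced retroflex nasal), which sits before the trigger /g/ (velar).
A voiced velar nasal is [ŋ], so the surface segment is [ŋ].

[fasaŋgʊ]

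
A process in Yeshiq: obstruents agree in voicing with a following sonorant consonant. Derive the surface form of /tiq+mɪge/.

/q/ is a voiceless uvular stop. The following trigger /m/ is voiced, so /q/ must become voiced as well.
A voiced uvular stop is [ɢ], so the surface segment is [ɢ].

[tiɢmɪge]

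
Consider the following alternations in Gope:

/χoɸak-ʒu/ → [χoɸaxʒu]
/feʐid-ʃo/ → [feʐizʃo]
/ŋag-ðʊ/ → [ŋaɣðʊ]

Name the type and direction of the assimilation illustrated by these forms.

regressive manner assimilation

Comparing underlying and surface forms, /k/ → [x] is the alternation; the neighbouring /ʒ/ is constant.
/k/ is a stop while /ʒ/ is a fricative; the output [x] is a fricative, matching the trigger — so the feature that spreads is manner.
Place and voice are unchanged, so the assimilation is partial, not total.
The same holds elsewhere in the data: /d/ → [z] before /ʃ/ (stop → fricative, matching a fricative); /g/ → [ɣ] before /ð/ (stop → fricative, matching a fricative) — only manner changes, and always toward the following segment.
The trigger is the following segment, so the direction is regressive (anticipatory).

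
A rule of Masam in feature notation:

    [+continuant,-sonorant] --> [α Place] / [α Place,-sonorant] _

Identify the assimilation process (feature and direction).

The rule copies the place features (abbreviated [Place]) from the environment onto the target, so the assimilating feature is place.
Since the environment is written before the underscore, the trigger precedes the target; the direction is progressive.

progressive place assimilation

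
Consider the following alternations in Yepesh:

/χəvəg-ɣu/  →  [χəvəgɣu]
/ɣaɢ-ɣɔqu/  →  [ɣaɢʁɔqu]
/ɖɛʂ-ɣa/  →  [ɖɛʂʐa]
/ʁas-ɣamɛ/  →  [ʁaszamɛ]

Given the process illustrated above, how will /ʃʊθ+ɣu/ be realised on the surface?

The data show progressive place assimilation: /ɣ/ → [ʁ] after /ɢ/; /ɣ/ → [ʐ] after /ʂ/; /ɣ/ → [z] after /s/. In each pair only place changes, matching the preceding consonant, while manner and voice stay constant.
Nothing changes in [χəvəgɣu]: there the adjacent consonants already agree in place (/ɣ/ and /g/ are both velar), so this form is consistent with the same rule.
/ɣ/ is a voiced velar fricative. The preceding trigger /θ/ is dental, so /ɣ/ must become dental as well.
A voiced dental fricative is [ð], so the surface segment is [ð].

[ʃʊθðu]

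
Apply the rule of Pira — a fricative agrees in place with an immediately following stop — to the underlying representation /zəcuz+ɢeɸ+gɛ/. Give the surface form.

[zəcuʁɢexgɛ]

/z/ is a voiced alveolar fricative. The following trigger /ɢ/ is uvular, so /z/ must become uvular as well.
A voiced uvular fricative is [ʁ], so the surface segment is [ʁ].
The same rule applies at the second boundary: /ɸ/ → [x] next to /g/.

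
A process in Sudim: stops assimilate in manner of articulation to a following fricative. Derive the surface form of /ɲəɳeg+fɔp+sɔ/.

[ɲəɳeɣfɔɸsɔ]

/g/ is a voiced velar stop. The following trigger /f/ is a fricative, so /g/ must become a fricative as well.
The voiced velar fricative is [ɣ], so /g/ → [ɣ].
At the second juncture, /p/ likewise becomes [ɸ] adjacent to /s/.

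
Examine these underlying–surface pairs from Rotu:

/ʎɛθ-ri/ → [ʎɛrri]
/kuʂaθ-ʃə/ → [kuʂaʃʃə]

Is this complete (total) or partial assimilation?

total assimilation

Underlying /θ/ is realised as [r] next to /r/; /r/ itself does not change.
The output [r] is identical to the trigger /r/ — every feature (place, manner, voicing) has been copied — so this is total assimilation.
The remaining alternation confirms this: /θ/ → [ʃ] before /ʃ/ — in each case the output is a copy of the following consonant.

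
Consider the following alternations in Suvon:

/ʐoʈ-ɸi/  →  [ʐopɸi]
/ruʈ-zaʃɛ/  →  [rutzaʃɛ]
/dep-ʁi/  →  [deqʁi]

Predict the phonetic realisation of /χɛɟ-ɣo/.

[χɛgɣo]

The data show regressive place assimilation: /ʈ/ → [p] before /ɸ/; /ʈ/ → [t] before /z/; /p/ → [q] before /ʁ/. In each pair only place changes, matching the following consonant, while manner and voice stay constant.
The rule targets /ɟ/ (voiced palatal stop), which sits before the trigger /ɣ/ (velar).
Changing only its place to velar gives [g] — the voiced velar stop.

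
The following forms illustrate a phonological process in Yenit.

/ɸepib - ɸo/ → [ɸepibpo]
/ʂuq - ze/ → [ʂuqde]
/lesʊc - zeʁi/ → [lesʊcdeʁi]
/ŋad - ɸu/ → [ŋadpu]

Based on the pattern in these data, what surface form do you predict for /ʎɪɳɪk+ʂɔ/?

[ʎɪɳɪkʈɔ]

The data show progressive manner assimilation: /ɸ/ → [p] after /b/; /z/ → [d] after /q/; /z/ → [d] after /c/; /ɸ/ → [p] after /d/. In each pair only manner changes, matching the preceding consonant, while place and voice stay constant.
/ʂ/ is a voiceless retroflex fricative. The preceding trigger /k/ is a stop, so /ʂ/ must become a stop as well.
The voiceless retroflex stop is [ʈ], so /ʂ/ → [ʈ].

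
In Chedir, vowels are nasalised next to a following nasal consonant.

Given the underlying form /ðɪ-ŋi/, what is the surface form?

[ðɪ̃ŋi]

The vowel /ɪ/ is adjacent to the following nasal /ŋ/, so it acquires [+nasal] and surfaces as [ɪ̃].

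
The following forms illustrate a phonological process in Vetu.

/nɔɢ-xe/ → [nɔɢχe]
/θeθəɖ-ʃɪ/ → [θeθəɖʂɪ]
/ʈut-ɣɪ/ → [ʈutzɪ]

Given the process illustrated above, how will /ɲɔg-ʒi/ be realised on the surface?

[ɲɔgɣi]

The data show progressive place assimilation: /x/ → [χ] after /ɢ/; /ʃ/ → [ʂ] after /ɖ/; /ɣ/ → [z] after /t/. In each pair only place changes, matching the preceding consonant, while manner and voice stay constant.
The rule targets /ʒ/ (voiced postalveolar fricative), which sits after the trigger /g/ (velar).
Changing only its place to velar gives [ɣ] — the voiced velar fricative.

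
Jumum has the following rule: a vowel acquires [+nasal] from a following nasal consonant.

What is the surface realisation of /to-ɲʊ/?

[tõɲʊ]

/o/ sits next to the nasal /ɲ/ and is therefore nasalised to [õ].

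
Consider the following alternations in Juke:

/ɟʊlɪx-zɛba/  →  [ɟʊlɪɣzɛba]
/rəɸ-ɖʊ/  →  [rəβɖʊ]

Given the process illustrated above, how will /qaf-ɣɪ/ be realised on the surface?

The data show regressive voicing assimilation: /x/ → [ɣ] before /z/; /ɸ/ → [β] before /ɖ/. In each pair only voicing changes, matching the following consonant, while place and manner stay constant.
The rule targets /f/ (voiceless labiodental fricative), which sits before the trigger /ɣ/ (voiced).
Changing only its voicing to voiced gives [v] — the voiced labiodental fricative.

[qavɣɪ]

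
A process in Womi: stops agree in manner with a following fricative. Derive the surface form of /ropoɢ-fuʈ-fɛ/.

The rule targets /ɢ/ (voiced uvular stop), which sits before the trigger /f/ (fricative).
Changing only its manner to fricative gives [ʁ] — the voiced uvular fricative.
The same rule applies at the second boundary: /ʈ/ → [ʂ] next to /f/.

[ropoʁfuʂfɛ]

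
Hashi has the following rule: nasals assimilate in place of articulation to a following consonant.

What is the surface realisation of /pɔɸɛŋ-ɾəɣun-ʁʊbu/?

[pɔɸɛnɾəɣuɴʁʊbu]

/ŋ/ is a voiced velar nasal. The following trigger /ɾ/ is alveolar, so /ŋ/ must become alveolar as well.
Changing only its place to alveolar gives [n] — the voiced alveolar nasal.
At the second juncture, /n/ likewise becomes [ɴ] adjacent to /ʁ/.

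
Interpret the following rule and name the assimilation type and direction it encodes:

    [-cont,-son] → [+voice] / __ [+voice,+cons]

The structural change is [+voice], and the conditioning segment [+voice,+cons] (a voiced consonant) is itself voiced, so the target comes to share the voicing of its neighbour — voicing assimilation.
Since the environment is written after the underscore, the trigger follows the target; the direction is regressive.

regressive voicing assimilation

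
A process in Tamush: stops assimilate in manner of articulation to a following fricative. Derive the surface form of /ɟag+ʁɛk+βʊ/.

The rule targets /g/ (voiced velar stop), which sits before the trigger /ʁ/ (fricative).
A voiced velar fricative is [ɣ], so the surface segment is [ɣ].
At the second juncture, /k/ likewise becomes [x] adjacent to /β/.

[ɟaɣʁɛxβʊ]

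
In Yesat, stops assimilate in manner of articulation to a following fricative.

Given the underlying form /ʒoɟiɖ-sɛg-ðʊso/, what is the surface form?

/ɖ/ is a voiced retroflex stop. The following trigger /s/ is a fricative, so /ɖ/ must become a fricative as well.
The voiced retroflex fricative is [ʐ], so /ɖ/ → [ʐ].
At the second juncture, /g/ likewise becomes [ɣ] adjacent to /ð/.

[ʒoɟiʐsɛɣðʊso]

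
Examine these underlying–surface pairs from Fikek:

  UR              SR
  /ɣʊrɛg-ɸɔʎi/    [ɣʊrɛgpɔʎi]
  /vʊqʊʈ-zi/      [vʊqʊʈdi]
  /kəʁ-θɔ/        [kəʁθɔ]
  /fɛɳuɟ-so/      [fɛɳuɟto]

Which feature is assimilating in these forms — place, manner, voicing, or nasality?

manner

The segment that alternates is /ɸ/, which surfaces as [p] when adjacent to /g/.
/ɸ/ is a fricative while /g/ is a stop; the output [p] is a stop, matching the trigger — so the feature that spreads is manner.
Checking the remaining alternations: /z/ → [d] after /ʈ/ (fricative → stop, matching a stop); /s/ → [t] after /ɟ/ (fricative → stop, matching a stop) — only manner changes, and always toward the preceding segment.
Nothing changes in [kəʁθɔ]: there the adjacent consonants already agree in manner (/θ/ and /ʁ/ are both fricatives), so this form is consistent with the same rule.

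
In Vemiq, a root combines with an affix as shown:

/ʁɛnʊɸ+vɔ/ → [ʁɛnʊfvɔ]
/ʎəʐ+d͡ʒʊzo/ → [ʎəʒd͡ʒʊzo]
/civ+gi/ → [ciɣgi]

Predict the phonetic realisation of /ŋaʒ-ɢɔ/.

[ŋaʁɢɔ]

The data show regressive place assimilation: /ɸ/ → [f] before /v/; /ʐ/ → [ʒ] before /d͡ʒ/; /v/ → [ɣ] before /g/. In each pair only place changes, matching the following consonant, while manner and voice stay constant.
The rule targets /ʒ/ (voiced postalveolar fricative), which sits before the trigger /ɢ/ (uvular).
Changing only its place to uvular gives [ʁ] — the voiced uvular fricative.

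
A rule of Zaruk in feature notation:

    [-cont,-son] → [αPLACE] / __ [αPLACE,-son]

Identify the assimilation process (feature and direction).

The shared variable α links the value of the place features (abbreviated [PLACE]) on the target to the same value on the neighbouring segment, so place is the feature that assimilates.
The conditioning segment sits to the right of the focus bar, meaning the trigger follows the segment that changes — regressive assimilation.

regressive place assimilation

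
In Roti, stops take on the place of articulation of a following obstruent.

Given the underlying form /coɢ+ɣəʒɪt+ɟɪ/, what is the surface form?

[cogɣəʒɪcɟɪ]

/ɢ/ is a voiced uvular stop. The following trigger /ɣ/ is velar, so /ɢ/ must become velar as well.
A voiced velar stop is [g], so the surface segment is [g].
The same rule applies at the second boundary: /t/ → [c] next to /ɟ/.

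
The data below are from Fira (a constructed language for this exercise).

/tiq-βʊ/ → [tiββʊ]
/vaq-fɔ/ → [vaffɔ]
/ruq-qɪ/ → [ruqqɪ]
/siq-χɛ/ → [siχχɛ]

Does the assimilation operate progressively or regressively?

regressive

Comparing underlying and surface forms, /q/ → [β] is the alternation; the neighbouring /β/ is constant.
The output [β] is identical to the trigger /β/ — every feature (place, manner, voicing) has been copied — so this is total assimilation.
The other forms behave the same way: /q/ → [f] before /f/; /q/ → [χ] before /χ/ — in each case the output is a copy of the following consonant.
In [ruqqɪ] the two consonants at the boundary are already identical (/q/ + /q/), so the rule applies vacuously and nothing changes.
The trigger is the following segment, so the direction is regressive (anticipatory).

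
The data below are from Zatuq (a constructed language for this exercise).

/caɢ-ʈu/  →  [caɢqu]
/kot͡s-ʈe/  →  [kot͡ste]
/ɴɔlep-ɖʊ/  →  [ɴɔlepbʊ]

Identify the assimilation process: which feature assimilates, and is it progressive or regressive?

progressive place assimilation

Underlying /ʈ/ is realised as [q] next to /ɢ/; /ɢ/ itself does not change.
The change retroflex → uvular matches the place of the preceding /ɢ/, identifying this as place assimilation.
Manner and voice are unchanged, so the assimilation is partial, not total.
The other alternating forms pattern the same way: /ʈ/ → [t] after /t͡s/ (retroflex → alveolar, matching alveolar); /ɖ/ → [b] after /p/ (retroflex → bilabial, matching bilabial) — only place changes, and always toward the preceding segment.
Since the segment that changes follows the conditioning segment, the assimilation is progressive.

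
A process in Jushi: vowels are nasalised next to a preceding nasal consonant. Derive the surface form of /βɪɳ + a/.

/a/ sits next to the nasal /ɳ/ and is therefore nasalised to [ã].

[βɪɳã]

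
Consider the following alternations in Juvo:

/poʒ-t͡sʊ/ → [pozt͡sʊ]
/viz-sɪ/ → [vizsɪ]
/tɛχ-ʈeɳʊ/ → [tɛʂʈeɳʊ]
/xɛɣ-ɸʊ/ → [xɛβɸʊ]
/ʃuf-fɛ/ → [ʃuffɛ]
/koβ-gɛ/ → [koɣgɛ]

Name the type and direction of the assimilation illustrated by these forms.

regressive place assimilation

The segment that alternates is /ʒ/, which surfaces as [z] when adjacent to /t͡s/.
The change postalveolar → alveolar matches the place of the following /t͡s/, identifying this as place assimilation.
Manner and voice are unchanged, so the assimilation is partial, not total.
The other alternating forms pattern the same way: /χ/ → [ʂ] before /ʈ/ (uvular → retroflex, matching retroflex); /ɣ/ → [β] before /ɸ/ (velar → bilabial, matching bilabial); /β/ → [ɣ] before /g/ (bilabial → velar, matching velar) — only place changes, and always toward the following segment.
Nothing changes in [vizsɪ], [ʃuffɛ]: there the adjacent consonants already agree in place (/z/ and /s/ are both alveolar; /f/ and /f/ are both labiodental), so these forms are consistent with the same rule.
Since the segment that changes precedes the conditioning segment, the assimilation is regressive.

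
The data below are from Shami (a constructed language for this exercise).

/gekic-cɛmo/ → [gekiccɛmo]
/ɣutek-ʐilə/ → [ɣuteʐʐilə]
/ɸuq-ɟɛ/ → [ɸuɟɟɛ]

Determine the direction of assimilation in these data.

The segment that alternates is /k/, which surfaces as [ʐ] when adjacent to /ʐ/.
The output [ʐ] is identical to the trigger /ʐ/ — every feature (place, manner, voicing) has been copied — so this is total assimilation.
The remaining alternation confirms this: /q/ → [ɟ] before /ɟ/ — in each case the output is a copy of the following consonant.
In [gekiccɛmo] the two consonants at the boundary are already identical (/c/ + /c/), so the rule applies vacuously and nothing changes.
The trigger is the following segment, so the direction is regressive (anticipatory).

regressive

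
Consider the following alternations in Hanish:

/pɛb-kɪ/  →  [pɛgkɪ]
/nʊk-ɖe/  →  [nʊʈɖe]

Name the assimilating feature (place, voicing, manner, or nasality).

place

Comparing underlying and surface forms, /b/ → [g] is the alternation; the neighbouring /k/ is constant.
/b/ is bilabial while /k/ is velar; the output [g] is velar, matching the trigger — so the feature that spreads is place.
The other alternating form patterns the same way: /k/ → [ʈ] before /ɖ/ (velar → retroflex, matching retroflex) — only place changes, and always toward the following segment.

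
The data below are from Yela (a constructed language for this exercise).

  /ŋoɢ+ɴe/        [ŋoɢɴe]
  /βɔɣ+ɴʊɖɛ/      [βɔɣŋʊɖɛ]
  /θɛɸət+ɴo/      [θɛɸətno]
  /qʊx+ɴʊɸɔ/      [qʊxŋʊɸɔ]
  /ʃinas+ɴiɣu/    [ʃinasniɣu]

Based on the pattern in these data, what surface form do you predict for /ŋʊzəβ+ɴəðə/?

[ŋʊzəβməðə]

The data show progressive place assimilation: /ɴ/ → [ŋ] after /ɣ/; /ɴ/ → [n] after /t/; /ɴ/ → [ŋ] after /x/; /ɴ/ → [n] after /s/. In each pair only place changes, matching the preceding consonant, while manner and voice stay constant.
No alternation appears in [ŋoɢɴe]: there the adjacent consonants already agree in place (/ɴ/ and /ɢ/ are both uvular), so this form is consistent with the same rule.
The rule targets /ɴ/ (voiced uvular nasal), which sits after the trigger /β/ (bilabial).
A voiced bilabial nasal is [m], so the surface segment is [m].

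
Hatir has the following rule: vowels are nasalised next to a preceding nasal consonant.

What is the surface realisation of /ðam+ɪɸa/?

The vowel /ɪ/ is adjacent to the preceding nasal /m/, so it acquires [+nasal] and surfaces as [ɪ̃].

[ðamɪ̃ɸa]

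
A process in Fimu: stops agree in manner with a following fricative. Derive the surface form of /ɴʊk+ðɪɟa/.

[ɴʊxðɪɟa]

The rule targets /k/ (voiceless velar stop), which sits before the trigger /ð/ (fricative).
Changing only its manner to fricative gives [x] — the voiceless velar fricative.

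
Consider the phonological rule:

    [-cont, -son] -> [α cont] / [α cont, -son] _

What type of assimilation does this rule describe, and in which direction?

The shared variable α links the value of [cont] on the target to that of the neighbouring obstruent. [cont] distinguishes stops from fricatives — a manner-of-articulation feature — so this is manner assimilation.
The conditioning segment sits to the left of the focus bar, meaning the trigger precedes the segment that changes — progressive assimilation.

progressive manner assimilation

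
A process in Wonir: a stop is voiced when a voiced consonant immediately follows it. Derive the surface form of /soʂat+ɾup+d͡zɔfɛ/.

[soʂadɾubd͡zɔfɛ]

The rule targets /t/ (voiceless alveolar stop), which sits before the trigger /ɾ/ (voiced).
A voiced alveolar stop is [d], so the surface segment is [d].
At the second juncture, /p/ likewise becomes [b] adjacent to /d͡z/.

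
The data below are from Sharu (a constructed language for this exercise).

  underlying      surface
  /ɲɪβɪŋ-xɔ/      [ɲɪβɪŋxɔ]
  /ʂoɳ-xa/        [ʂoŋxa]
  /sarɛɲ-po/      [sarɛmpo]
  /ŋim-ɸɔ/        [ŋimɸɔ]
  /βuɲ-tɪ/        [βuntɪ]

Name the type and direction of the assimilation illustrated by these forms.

regressive place assimilation

Comparing underlying and surface forms, /ɳ/ → [ŋ] is the alternation; the neighbouring /x/ is constant.
/ɳ/ is retroflex while /x/ is velar; the output [ŋ] is velar, matching the trigger — so the feature that spreads is place.
Manner and voice are unchanged, so the assimilation is partial, not total.
The other alternating forms pattern the same way: /ɲ/ → [m] before /p/ (palatal → bilabial, matching bilabial); /ɲ/ → [n] before /t/ (palatal → alveolar, matching alveolar) — only place changes, and always toward the following segment.
Nothing changes in [ɲɪβɪŋxɔ], [ŋimɸɔ]: there the adjacent consonants already agree in place (/ŋ/ and /x/ are both velar; /m/ and /ɸ/ are both bilabial), so these forms are consistent with the same rule.
Since the segment that changes precedes the conditioning segment, the assimilation is regressive.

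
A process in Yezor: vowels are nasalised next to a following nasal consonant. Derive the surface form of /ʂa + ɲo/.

[ʂãɲo]

/a/ sits next to the nasal /ɲ/ and is therefore nasalised to [ã].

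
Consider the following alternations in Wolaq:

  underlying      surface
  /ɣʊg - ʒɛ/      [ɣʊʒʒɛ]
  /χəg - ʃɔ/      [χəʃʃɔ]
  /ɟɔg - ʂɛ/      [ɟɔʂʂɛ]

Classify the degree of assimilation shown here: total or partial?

Comparing underlying and surface forms, /g/ → [ʒ] is the alternation; the neighbouring /ʒ/ is constant.
The output [ʒ] is identical to the trigger /ʒ/ — every feature (place, manner, voicing) has been copied — so this is total assimilation.
The other forms behave the same way: /g/ → [ʃ] before /ʃ/; /g/ → [ʂ] before /ʂ/ — in each case the output is a copy of the following consonant.

total assimilation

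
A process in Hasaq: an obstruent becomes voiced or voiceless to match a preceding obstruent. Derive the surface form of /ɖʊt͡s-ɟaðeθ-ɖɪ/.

[ɖʊt͡scaðeθʈɪ]

/ɟ/ is a voiced palatal stop. The preceding trigger /t͡s/ is voiceless, so /ɟ/ must become voiceless as well.
A voiceless palatal stop is [c], so the surface segment is [c].
The same rule applies at the second boundary: /ɖ/ → [ʈ] next to /θ/.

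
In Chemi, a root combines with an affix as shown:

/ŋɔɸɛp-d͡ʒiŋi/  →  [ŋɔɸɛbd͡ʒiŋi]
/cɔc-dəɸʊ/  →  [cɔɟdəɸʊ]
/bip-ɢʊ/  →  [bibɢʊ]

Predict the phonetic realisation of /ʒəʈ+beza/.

[ʒəɖbeza]

The data show regressive voicing assimilation: /p/ → [b] before /d͡ʒ/; /c/ → [ɟ] before /d/; /p/ → [b] before /ɢ/. In each pair only voicing changes, matching the following consonant, while place and manner stay constant.
/ʈ/ is a voiceless retroflex stop. The following trigger /b/ is voiced, so /ʈ/ must become voiced as well.
The voiced retroflex stop is [ɖ], so /ʈ/ → [ɖ].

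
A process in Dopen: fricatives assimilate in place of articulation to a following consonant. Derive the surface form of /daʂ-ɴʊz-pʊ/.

/ʂ/ is a voiceless retroflex fricative. The following trigger /ɴ/ is uvular, so /ʂ/ must become uvular as well.
A voiceless uvular fricative is [χ], so the surface segment is [χ].
The same rule applies at the second boundary: /z/ → [β] next to /p/.

[daχɴʊβpʊ]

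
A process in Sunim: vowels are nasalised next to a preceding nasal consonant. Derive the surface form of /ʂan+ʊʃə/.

/ʊ/ sits next to the nasal /n/ and is therefore nasalised to [ʊ̃].

[ʂanʊ̃ʃə]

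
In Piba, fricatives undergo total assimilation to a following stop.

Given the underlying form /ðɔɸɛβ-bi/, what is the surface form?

/β/ is the segment targeted by the rule; it sits immediately before /b/, so it assimilates completely and surfaces as [b].

[ðɔɸɛbbi]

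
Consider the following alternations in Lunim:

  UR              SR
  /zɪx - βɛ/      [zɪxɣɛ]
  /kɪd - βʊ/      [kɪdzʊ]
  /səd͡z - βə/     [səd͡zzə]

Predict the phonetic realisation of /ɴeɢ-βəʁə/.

[ɴeɢʁəʁə]

The data show progressive place assimilation: /β/ → [ɣ] after /x/; /β/ → [z] after /d/; /β/ → [z] after /d͡z/. In each pair only place changes, matching the preceding consonant, while manner and voice stay constant.
/β/ is a voiced bilabial fricative. The preceding trigger /ɢ/ is uvular, so /β/ must become uvular as well.
Changing only its place to uvular gives [ʁ] — the voiced uvular fricative.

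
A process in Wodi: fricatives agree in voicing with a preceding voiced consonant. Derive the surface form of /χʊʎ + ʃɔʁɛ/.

[χʊʎʒɔʁɛ]

/ʃ/ is a voiceless postalveolar fricative. The preceding trigger /ʎ/ is voiced, so /ʃ/ must become voiced as well.
Changing only its voicing to voiced gives [ʒ] — the voiced postalveolar fricative.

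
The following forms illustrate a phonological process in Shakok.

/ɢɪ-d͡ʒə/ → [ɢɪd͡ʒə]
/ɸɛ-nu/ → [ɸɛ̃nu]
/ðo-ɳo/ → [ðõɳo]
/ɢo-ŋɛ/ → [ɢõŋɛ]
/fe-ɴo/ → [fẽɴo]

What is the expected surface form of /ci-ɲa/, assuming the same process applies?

The data show regressive nasality assimilation (vowel nasalisation): /ɛ/ → [ɛ̃] before /n/; /o/ → [õ] before /ɳ/; /o/ → [õ] before /ŋ/; /e/ → [ẽ] before /ɴ/ — a vowel is nasalised by an immediately following nasal consonant.
No change occurs in [ɢɪd͡ʒə] because the vowel at the boundary is adjacent to an oral consonant, not a nasal (/ɪ/ next to /d͡ʒ/).
/i/ sits next to the nasal /ɲ/ and is therefore nasalised to [ĩ].

[cĩɲa]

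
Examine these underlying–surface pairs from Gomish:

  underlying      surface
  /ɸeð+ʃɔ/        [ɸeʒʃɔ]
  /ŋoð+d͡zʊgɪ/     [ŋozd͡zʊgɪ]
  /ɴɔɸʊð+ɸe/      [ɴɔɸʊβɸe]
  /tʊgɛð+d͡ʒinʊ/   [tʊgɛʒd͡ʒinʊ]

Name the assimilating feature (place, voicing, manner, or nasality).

place

Comparing underlying and surface forms, /ð/ → [ʒ] is the alternation; the neighbouring /ʃ/ is constant.
/ð/ is dental while /ʃ/ is postalveolar; the output [ʒ] is postalveolar, matching the trigger — so the feature that spreads is place.
The same holds elsewhere in the data: /ð/ → [z] before /d͡z/ (dental → alveolar, matching alveolar); /ð/ → [β] before /ɸ/ (dental → bilabial, matching bilabial); /ð/ → [ʒ] before /d͡ʒ/ (dental → postalveolar, matching postalveolar) — only place changes, and always toward the following segment.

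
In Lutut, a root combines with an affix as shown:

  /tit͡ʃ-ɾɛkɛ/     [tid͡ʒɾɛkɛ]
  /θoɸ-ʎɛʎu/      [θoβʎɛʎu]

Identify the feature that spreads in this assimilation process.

voicing

Underlying /t͡ʃ/ is realised as [d͡ʒ] next to /ɾ/; /ɾ/ itself does not change.
The change voiceless → voiced matches the voicing of the following /ɾ/, identifying this as voicing assimilation.
Checking the remaining alternation: /ɸ/ → [β] before /ʎ/ (voiceless → voiced, matching voiced) — only voicing changes, and always toward the following segment.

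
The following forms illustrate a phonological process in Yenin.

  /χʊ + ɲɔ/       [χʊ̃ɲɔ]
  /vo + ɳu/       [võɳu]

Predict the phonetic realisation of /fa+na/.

[fãna]

The data show regressive nasality assimilation (vowel nasalisation): /ʊ/ → [ʊ̃] before /ɲ/; /o/ → [õ] before /ɳ/ — a vowel is nasalised by an immediately following nasal consonant.
The vowel /a/ is adjacent to the following nasal /n/, so it acquires [+nasal] and surfaces as [ã].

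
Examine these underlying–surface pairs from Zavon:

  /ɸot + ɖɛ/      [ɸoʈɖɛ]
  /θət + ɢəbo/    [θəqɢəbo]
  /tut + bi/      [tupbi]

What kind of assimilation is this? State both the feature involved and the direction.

regressive place assimilation

Underlying /t/ is realised as [ʈ] next to /ɖ/; /ɖ/ itself does not change.
/t/ is alveolar while /ɖ/ is retroflex; the output [ʈ] is retroflex, matching the trigger — so the feature that spreads is place.
Manner and voice are unchanged, so the assimilation is partial, not total.
The same holds elsewhere in the data: /t/ → [q] before /ɢ/ (alveolar → uvular, matching uvular); /t/ → [p] before /b/ (alveolar → bilabial, matching bilabial) — only place changes, and always toward the following segment.
The trigger is the following segment, so the direction is regressive (anticipatory).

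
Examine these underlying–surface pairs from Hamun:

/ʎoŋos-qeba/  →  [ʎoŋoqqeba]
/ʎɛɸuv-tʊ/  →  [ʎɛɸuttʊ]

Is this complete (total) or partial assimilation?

The segment that alternates is /s/, which surfaces as [q] when adjacent to /q/.
The output [q] is identical to the trigger /q/ — every feature (place, manner, voicing) has been copied — so this is total assimilation.
The other form behaves the same way: /v/ → [t] before /t/ — in each case the output is a copy of the following consonant.

total assimilation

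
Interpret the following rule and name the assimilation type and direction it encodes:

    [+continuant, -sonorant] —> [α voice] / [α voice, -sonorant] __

The shared variable α links the value of [voice] on the target to the same value on the neighbouring segment, so voicing is the feature that assimilates.
Since the environment is written before the underscore, the trigger precedes the target; the direction is progressive.

progressive voicing assimilation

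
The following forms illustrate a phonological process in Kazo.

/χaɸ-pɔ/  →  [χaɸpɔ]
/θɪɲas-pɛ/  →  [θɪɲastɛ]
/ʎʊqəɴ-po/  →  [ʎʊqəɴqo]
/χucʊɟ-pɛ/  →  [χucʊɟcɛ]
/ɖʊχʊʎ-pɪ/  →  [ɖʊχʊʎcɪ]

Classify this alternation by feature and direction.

progressive place assimilation

Underlying /p/ is realised as [t] next to /s/; /s/ itself does not change.
/p/ is bilabial while /s/ is alveolar; the output [t] is alveolar, matching the trigger — so the feature that spreads is place.
Manner and voice are unchanged, so the assimilation is partial, not total.
The same holds elsewhere in the data: /p/ → [q] after /ɴ/ (bilabial → uvular, matching uvular); /p/ → [c] after /ɟ/ (bilabial → palatal, matching palatal); /p/ → [c] after /ʎ/ (bilabial → palatal, matching palatal) — only place changes, and always toward the preceding segment.
No alternation appears in [χaɸpɔ]: there the adjacent consonants already agree in place (/p/ and /ɸ/ are both bilabial), so this form is consistent with the same rule.
Since the segment that changes follows the conditioning segment, the assimilation is progressive.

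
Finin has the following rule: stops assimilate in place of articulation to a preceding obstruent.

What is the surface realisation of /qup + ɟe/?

[qupbe]

/ɟ/ is a voiced palatal stop. The preceding trigger /p/ is bilabial, so /ɟ/ must become bilabial as well.
A voiced bilabial stop is [b], so the surface segment is [b].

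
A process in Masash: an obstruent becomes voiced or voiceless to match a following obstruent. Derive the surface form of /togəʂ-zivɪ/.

The rule targets /ʂ/ (voiceless retroflex fricative), which sits before the trigger /z/ (voiced).
A voiced retroflex fricative is [ʐ], so the surface segment is [ʐ].

[togəʐzivɪ]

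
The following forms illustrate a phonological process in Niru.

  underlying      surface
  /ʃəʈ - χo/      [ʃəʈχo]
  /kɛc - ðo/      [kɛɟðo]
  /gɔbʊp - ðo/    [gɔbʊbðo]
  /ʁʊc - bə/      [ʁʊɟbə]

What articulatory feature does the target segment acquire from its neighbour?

voicing

Comparing underlying and surface forms, /c/ → [ɟ] is the alternation; the neighbouring /ð/ is constant.
The change voiceless → voiced matches the voicing of the following /ð/, identifying this as voicing assimilation.
Checking the remaining alternations: /p/ → [b] before /ð/ (voiceless → voiced, matching voiced); /c/ → [ɟ] before /b/ (voiceless → voiced, matching voiced) — only voicing changes, and always toward the following segment.
No alternation appears in [ʃəʈχo]: there the adjacent consonants already agree in voicing (/ʈ/ and /χ/ are both voiceless), so this form is consistent with the same rule.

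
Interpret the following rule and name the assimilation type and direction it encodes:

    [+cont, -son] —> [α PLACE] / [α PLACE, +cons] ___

progressive place assimilation

The shared variable α links the value of the place features (abbreviated [PLACE]) on the target to the same value on the neighbouring segment, so place is the feature that assimilates.
Since the environment is written before the underscore, the trigger precedes the target; the direction is progressive.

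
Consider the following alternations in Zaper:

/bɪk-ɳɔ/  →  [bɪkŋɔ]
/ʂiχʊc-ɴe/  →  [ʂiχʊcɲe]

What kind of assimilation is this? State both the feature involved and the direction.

progressive place assimilation

Comparing underlying and surface forms, /ɳ/ → [ŋ] is the alternation; the neighbouring /k/ is constant.
The change retroflex → velar matches the place of the preceding /k/, identifying this as place assimilation.
Manner and voice are unchanged, so the assimilation is partial, not total.
The same holds elsewhere in the data: /ɴ/ → [ɲ] after /c/ (uvular → palatal, matching palatal) — only place changes, and always toward the preceding segment.
Since the segment that changes follows the conditioning segment, the assimilation is progressive.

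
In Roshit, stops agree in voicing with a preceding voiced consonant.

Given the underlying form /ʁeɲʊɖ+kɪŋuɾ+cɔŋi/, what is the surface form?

/k/ is a voiceless velar stop. The preceding trigger /ɖ/ is voiced, so /k/ must become voiced as well.
The voiced velar stop is [g], so /k/ → [g].
The same rule applies at the second boundary: /c/ → [ɟ] next to /ɾ/.

[ʁeɲʊɖgɪŋuɾɟɔŋi]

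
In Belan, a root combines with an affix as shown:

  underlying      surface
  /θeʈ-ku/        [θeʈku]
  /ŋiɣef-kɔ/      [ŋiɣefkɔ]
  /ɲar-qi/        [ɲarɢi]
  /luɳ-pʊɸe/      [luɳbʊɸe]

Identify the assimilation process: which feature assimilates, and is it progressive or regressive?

The segment that alternates is /q/, which surfaces as [ɢ] when adjacent to /r/.
The change voiceless → voiced matches the voicing of the preceding /r/, identifying this as voicing assimilation.
Place and manner are unchanged, so the assimilation is partial, not total.
The same holds elsewhere in the data: /p/ → [b] after /ɳ/ (voiceless → voiced, matching voiced) — only voicing changes, and always toward the preceding segment.
No alternation appears in [θeʈku], [ŋiɣefkɔ]: there the adjacent consonants already agree in voicing (/k/ and /ʈ/ are both voiceless; /k/ and /f/ are both voiceless), so these forms are consistent with the same rule.
The trigger is the preceding segment, so the direction is progressive (perseverative).

progressive voicing assimilation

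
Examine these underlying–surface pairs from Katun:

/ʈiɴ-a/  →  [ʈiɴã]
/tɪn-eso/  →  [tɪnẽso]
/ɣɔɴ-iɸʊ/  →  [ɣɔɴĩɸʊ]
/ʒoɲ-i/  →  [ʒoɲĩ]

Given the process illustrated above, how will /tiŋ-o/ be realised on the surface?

The data show progressive nasality assimilation (vowel nasalisation): /a/ → [ã] after /ɴ/; /e/ → [ẽ] after /n/; /i/ → [ĩ] after /ɴ/; /i/ → [ĩ] after /ɲ/ — a vowel is nasalised by an immediately preceding nasal consonant.
/o/ sits next to the nasal /ŋ/ and is therefore nasalised to [õ].

[tiŋõ]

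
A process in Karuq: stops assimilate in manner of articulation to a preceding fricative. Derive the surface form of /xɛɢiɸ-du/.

[xɛɢiɸzu]

/d/ is a voiced alveolar stop. The preceding trigger /ɸ/ is a fricative, so /d/ must become a fricative as well.
The voiced alveolar fricative is [z], so /d/ → [z].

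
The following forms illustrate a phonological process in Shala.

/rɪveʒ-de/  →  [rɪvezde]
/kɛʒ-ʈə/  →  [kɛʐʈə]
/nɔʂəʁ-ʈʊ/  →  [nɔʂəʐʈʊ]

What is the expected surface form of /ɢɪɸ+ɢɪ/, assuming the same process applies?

[ɢɪχɢɪ]

The data show regressive place assimilation: /ʒ/ → [z] before /d/; /ʒ/ → [ʐ] before /ʈ/; /ʁ/ → [ʐ] before /ʈ/. In each pair only place changes, matching the following consonant, while manner and voice stay constant.
/ɸ/ is a voiceless bilabial fricative. The following trigger /ɢ/ is uvular, so /ɸ/ must become uvular as well.
Changing only its place to uvular gives [χ] — the voiceless uvular fricative.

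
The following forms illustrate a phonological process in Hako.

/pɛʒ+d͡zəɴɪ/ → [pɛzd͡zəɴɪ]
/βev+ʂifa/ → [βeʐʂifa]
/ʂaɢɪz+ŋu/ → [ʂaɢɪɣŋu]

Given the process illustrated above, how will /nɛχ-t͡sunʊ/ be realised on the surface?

The data show regressive place assimilation: /ʒ/ → [z] before /d͡z/; /v/ → [ʐ] before /ʂ/; /z/ → [ɣ] before /ŋ/. In each pair only place changes, matching the following consonant, while manner and voice stay constant.
The rule targets /χ/ (voiceless uvular fricative), which sits before the trigger /t͡s/ (alveolar).
A voiceless alveolar fricative is [s], so the surface segment is [s].

[nɛst͡sunʊ]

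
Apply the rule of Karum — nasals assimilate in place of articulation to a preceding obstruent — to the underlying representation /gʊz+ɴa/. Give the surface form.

[gʊzna]

The rule targets /ɴ/ (voiced uvular nasal), which sits after the trigger /z/ (alveolar).
A voiced alveolar nasal is [n], so the surface segment is [n].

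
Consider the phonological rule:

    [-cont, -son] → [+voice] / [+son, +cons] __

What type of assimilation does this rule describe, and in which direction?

The structural change is [+voice], and the conditioning segment [+son, +cons] (a sonorant consonant) is itself voiced, so the target comes to share the voicing of its neighbour — voicing assimilation.
The conditioning segment sits to the left of the focus bar, meaning the trigger precedes the segment that changes — progressive assimilation.

progressive voicing assimilation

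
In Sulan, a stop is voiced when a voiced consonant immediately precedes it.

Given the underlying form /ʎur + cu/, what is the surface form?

The rule targets /c/ (voiceless palatal stop), which sits after the trigger /r/ (voiced).
The voiced palatal stop is [ɟ], so /c/ → [ɟ].

[ʎurɟu]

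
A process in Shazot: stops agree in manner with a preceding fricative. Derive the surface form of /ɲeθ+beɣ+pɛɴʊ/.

The rule targets /b/ (voiced bilabial stop), which sits after the trigger /θ/ (fricative).
Changing only its manner to fricative gives [β] — the voiced bilabial fricative.
The same rule applies at the second boundary: /p/ → [ɸ] next to /ɣ/.

[ɲeθβeɣɸɛɴʊ]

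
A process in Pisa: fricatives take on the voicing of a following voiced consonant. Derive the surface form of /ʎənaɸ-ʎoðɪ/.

The rule targets /ɸ/ (voiceless bilabial fricative), which sits before the trigger /ʎ/ (voiced).
A voiced bilabial fricative is [β], so the surface segment is [β].

[ʎənaβʎoðɪ]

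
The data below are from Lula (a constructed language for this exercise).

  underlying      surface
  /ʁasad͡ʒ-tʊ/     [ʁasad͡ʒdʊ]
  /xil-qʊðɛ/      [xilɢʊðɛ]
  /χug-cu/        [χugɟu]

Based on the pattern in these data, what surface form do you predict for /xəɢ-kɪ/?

[xəɢgɪ]

The data show progressive voicing assimilation: /t/ → [d] after /d͡ʒ/; /q/ → [ɢ] after /l/; /c/ → [ɟ] after /g/. In each pair only voicing changes, matching the preceding consonant, while place and manner stay constant.
The rule targets /k/ (voiceless velar stop), which sits after the trigger /ɢ/ (voiced).
Changing only its voicing to voiced gives [g] — the voiced velar stop.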